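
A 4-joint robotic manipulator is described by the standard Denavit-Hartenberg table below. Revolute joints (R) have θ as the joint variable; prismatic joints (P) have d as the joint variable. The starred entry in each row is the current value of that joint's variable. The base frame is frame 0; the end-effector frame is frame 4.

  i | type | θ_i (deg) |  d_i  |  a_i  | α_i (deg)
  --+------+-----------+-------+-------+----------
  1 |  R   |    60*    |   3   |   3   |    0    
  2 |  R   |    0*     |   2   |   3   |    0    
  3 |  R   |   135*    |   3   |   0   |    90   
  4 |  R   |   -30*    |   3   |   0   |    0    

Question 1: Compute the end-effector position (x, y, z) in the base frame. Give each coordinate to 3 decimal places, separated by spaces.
2.224 8.094 8.000

after link 1: o_1 = (1.5000, 2.5981, 3.0000)
after link 2: o_2 = (3.0000, 5.1962, 5.0000)
after link 3: o_3 = (3.0000, 5.1962, 8.0000)
after link 4: o_4 = (2.2235, 8.0939, 8.0000)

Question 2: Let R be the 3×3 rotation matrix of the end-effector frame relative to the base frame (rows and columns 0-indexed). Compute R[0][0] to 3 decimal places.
End-effector x-axis (col 0 of R) = (-0.8365,-0.2241,-0.5000)
R[0][0] = -0.8365

-0.837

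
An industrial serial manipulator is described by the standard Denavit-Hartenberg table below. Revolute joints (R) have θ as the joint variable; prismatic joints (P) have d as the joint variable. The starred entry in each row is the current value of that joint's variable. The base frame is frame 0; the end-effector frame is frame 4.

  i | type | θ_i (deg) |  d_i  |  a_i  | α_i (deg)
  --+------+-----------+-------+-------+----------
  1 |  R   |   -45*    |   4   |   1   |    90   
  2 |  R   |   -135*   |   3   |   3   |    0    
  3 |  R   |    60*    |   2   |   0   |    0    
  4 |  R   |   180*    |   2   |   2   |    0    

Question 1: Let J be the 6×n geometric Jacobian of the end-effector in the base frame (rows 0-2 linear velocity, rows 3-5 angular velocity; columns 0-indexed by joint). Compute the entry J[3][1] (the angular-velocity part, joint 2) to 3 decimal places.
axis z_1 = (-0.7071,-0.7071,0.0000); lever o_n−o_1 = (-6.8158,-3.0837,-0.1895)
cross product → J_v[:, 1] = (0.1340,-0.1340,-2.6390)
J_ω[:, 1] = z_1
entry J[3][1] = -0.7071

-0.707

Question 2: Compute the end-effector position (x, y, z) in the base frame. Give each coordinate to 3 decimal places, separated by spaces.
-6.109 -3.791 3.811

after link 1: o_1 = (0.7071, -0.7071, 4.0000)
after link 2: o_2 = (-2.9142, -1.3284, 1.8787)
after link 3: o_3 = (-4.3284, -2.7426, 1.8787)
after link 4: o_4 = (-6.1087, -3.7908, 3.8105)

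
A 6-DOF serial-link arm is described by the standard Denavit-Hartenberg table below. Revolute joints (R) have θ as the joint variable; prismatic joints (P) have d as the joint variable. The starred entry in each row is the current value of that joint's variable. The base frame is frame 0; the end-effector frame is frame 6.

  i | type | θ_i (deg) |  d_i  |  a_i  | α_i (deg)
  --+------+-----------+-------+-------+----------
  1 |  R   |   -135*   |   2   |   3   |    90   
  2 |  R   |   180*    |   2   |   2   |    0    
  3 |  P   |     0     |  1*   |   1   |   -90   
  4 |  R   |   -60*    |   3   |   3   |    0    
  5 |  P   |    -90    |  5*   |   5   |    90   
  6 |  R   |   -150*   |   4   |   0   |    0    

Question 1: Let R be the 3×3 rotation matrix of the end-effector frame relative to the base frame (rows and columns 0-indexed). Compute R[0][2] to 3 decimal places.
0.259

End-effector z-axis (col 2 of R) = (0.2588,-0.9659,-0.0000)
R[0][2] = 0.2588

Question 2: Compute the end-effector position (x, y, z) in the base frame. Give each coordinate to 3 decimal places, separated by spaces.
-6.692 -0.139 -6.000

after link 1: o_1 = (-2.1213, -2.1213, 2.0000)
after link 2: o_2 = (-2.1213, 0.7071, 2.0000)
after link 3: o_3 = (-2.1213, 2.1213, 2.0000)
after link 4: o_4 = (-2.8978, 5.0191, -1.0000)
after link 5: o_5 = (-7.7274, 3.7250, -6.0000)
after link 6: o_6 = (-6.6921, -0.1387, -6.0000)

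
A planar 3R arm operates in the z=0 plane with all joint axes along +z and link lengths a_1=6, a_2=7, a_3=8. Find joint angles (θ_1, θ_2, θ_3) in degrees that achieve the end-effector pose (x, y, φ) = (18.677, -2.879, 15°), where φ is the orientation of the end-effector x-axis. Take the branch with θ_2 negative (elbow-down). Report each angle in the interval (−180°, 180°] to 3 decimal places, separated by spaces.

0.003 -45.005 60.002

wrist centre = target − a_3·(cos φ, sin φ) = (10.9496, -4.9496)
cos θ_2 = (144.3917−6²−7²)/(2·6·7) = 0.7070; θ_2 = -45.0051° (elbow-down)
β = atan2(-4.9496,10.9496) = -24.3244°; ψ = atan2(-4.9502,10.9493) = -24.3278°
θ_1 = β − ψ = 0.0033°
θ_3 = φ − θ_1 − θ_2 = 60.0018° (wrapped to (-180°,180°])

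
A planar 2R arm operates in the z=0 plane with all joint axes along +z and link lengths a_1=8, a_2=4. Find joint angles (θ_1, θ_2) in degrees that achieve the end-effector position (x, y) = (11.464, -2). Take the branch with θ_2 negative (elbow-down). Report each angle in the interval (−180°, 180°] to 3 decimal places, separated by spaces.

0.001 -30.004

cos θ_2 = (135.4233−8²−4²)/(2·8·4) = 0.8660; θ_2 = -30.0042° (elbow-down)
β = atan2(-2.0000,11.4640) = -9.8962°; ψ = atan2(-2.0003,11.4640) = -9.8974°
θ_1 = β − ψ = 0.0013°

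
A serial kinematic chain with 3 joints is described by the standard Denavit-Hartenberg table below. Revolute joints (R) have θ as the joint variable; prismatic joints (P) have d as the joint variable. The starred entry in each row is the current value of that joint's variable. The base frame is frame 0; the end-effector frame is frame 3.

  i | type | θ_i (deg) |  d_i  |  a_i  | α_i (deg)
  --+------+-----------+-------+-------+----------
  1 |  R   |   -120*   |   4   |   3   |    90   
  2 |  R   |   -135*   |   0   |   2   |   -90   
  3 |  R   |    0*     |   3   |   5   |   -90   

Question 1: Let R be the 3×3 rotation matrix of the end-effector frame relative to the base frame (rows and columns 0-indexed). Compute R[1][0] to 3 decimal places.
0.612

End-effector x-axis (col 0 of R) = (0.3536,0.6124,-0.7071)
R[1][0] = 0.6124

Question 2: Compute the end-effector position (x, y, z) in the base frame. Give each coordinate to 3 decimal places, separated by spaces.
-0.086 -0.149 -3.071

after link 1: o_1 = (-1.5000, -2.5981, 4.0000)
after link 2: o_2 = (-0.7929, -1.3733, 2.5858)
after link 3: o_3 = (-0.0858, -0.1486, -3.0711)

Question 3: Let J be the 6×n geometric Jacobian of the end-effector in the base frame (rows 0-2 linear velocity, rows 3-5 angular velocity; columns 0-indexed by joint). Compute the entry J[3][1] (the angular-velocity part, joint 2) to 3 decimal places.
-0.866

axis z_1 = (-0.8660,0.5000,0.0000); lever o_n−o_1 = (1.4142,2.4495,-7.0711)
cross product → J_v[:, 1] = (-3.5355,-6.1237,-2.8284)
J_ω[:, 1] = z_1
entry J[3][1] = -0.8660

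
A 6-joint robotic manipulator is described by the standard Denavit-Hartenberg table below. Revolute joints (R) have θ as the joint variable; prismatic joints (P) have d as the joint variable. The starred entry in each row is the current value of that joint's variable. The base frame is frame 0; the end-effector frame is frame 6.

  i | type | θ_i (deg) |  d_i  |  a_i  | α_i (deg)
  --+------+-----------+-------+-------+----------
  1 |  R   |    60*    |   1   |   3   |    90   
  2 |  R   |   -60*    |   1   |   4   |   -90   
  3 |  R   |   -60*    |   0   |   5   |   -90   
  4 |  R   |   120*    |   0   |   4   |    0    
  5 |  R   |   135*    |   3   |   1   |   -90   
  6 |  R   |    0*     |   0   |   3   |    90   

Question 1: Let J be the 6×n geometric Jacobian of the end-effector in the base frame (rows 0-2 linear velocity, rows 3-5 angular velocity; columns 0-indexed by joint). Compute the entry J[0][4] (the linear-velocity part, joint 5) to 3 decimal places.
3.829

axis z_4 = (-0.2165,0.6250,-0.7500); lever o_n−o_4 = (0.1176,4.9969,0.1301)
cross product → J_v[:, 4] = (3.8290,-0.0601,-1.1554)
J_ω[:, 4] = z_4
entry J[0][4] = 3.8290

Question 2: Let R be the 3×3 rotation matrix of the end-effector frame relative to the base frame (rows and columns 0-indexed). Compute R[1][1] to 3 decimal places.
-0.015

End-effector y-axis (col 1 of R) = (0.9573,-0.0150,-0.2888)
R[1][1] = -0.0150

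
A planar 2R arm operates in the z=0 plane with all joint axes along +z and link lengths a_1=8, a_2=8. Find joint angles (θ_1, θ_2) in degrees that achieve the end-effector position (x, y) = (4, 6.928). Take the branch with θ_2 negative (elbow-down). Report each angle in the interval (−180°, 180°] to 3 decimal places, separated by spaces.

120.000 -120.001

cos θ_2 = (63.9972−8²−8²)/(2·8·8) = -0.5000; θ_2 = -120.0015° (elbow-down)
β = atan2(6.9280,4.0000) = 59.9993°; ψ = atan2(-6.9281,3.9998) = -60.0007°
θ_1 = β − ψ = 120.0000°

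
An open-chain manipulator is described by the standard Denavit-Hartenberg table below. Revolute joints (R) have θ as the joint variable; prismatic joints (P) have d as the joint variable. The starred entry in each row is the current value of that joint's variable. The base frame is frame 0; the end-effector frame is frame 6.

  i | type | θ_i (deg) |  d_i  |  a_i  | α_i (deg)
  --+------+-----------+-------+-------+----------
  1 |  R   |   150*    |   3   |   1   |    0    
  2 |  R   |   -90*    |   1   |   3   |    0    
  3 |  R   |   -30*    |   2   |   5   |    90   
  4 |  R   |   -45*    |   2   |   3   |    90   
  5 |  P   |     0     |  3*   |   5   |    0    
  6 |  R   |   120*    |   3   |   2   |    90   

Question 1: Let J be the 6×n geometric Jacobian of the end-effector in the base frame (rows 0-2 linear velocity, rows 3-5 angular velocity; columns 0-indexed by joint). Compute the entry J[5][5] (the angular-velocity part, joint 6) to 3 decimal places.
axis z_5 = (-0.6124,-0.3536,-0.7071); lever o_n−o_5 = (-1.5835,-2.9142,-1.4142)
cross product → J_v[:, 5] = (-1.5607,0.2537,1.2247)
J_ω[:, 5] = z_5
entry J[5][5] = -0.7071

-0.707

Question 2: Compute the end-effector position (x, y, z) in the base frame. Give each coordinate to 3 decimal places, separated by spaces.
7.442 2.720 -3.192

after link 1: o_1 = (-0.8660, 0.5000, 3.0000)
after link 2: o_2 = (0.6340, 3.0981, 4.0000)
after link 3: o_3 = (4.9641, 5.5981, 6.0000)
after link 4: o_4 = (7.8012, 4.9267, 3.8787)
after link 5: o_5 = (9.0260, 5.6338, -1.7782)
after link 6: o_6 = (7.4425, 2.7196, -3.1924)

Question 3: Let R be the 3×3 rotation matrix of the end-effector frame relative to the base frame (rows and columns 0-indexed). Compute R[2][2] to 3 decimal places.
End-effector z-axis (col 2 of R) = (0.7803,-0.1268,-0.6124)
R[2][2] = -0.6124

-0.612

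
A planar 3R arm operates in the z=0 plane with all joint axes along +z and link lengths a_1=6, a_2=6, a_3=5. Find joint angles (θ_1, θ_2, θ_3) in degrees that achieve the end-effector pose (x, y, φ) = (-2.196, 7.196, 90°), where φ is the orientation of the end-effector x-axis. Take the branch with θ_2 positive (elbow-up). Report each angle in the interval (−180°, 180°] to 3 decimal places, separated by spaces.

wrist centre = target − a_3·(cos φ, sin φ) = (-2.1960, 2.1960)
cos θ_2 = (9.6448−6²−6²)/(2·6·6) = -0.8660; θ_2 = 150.0021° (elbow-up)
β = atan2(2.1960,-2.1960) = 135.0000°; ψ = atan2(2.9998,0.8037) = 75.0011°
θ_1 = β − ψ = 59.9989°
θ_3 = φ − θ_1 − θ_2 = -120.0011° (wrapped to (-180°,180°])

59.999 150.002 -120.001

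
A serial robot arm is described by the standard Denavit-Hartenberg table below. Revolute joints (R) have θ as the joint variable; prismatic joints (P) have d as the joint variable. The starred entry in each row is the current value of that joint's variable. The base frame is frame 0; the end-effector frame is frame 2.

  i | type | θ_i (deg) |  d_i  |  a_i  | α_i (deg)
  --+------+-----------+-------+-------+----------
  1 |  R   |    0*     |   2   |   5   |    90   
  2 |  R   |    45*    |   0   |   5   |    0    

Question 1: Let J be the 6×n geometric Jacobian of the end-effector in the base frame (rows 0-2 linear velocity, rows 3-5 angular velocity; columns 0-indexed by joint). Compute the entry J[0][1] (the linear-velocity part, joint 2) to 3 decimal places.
-3.536

axis z_1 = (0.0000,-1.0000,0.0000); lever o_n−o_1 = (3.5355,0.0000,3.5355)
cross product → J_v[:, 1] = (-3.5355,0.0000,3.5355)
J_ω[:, 1] = z_1
entry J[0][1] = -3.5355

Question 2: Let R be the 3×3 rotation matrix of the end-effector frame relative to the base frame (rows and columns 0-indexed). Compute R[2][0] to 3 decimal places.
0.707

End-effector x-axis (col 0 of R) = (0.7071,0.0000,0.7071)
R[2][0] = 0.7071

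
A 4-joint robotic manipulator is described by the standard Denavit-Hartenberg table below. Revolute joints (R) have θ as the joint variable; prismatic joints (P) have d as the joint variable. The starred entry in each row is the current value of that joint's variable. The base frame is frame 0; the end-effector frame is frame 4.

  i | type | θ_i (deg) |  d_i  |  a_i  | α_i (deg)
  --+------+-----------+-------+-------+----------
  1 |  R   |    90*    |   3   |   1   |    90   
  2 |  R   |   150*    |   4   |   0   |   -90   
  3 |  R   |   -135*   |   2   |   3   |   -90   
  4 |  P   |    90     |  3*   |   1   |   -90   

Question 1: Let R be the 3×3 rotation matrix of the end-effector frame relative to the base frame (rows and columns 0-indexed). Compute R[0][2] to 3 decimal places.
End-effector z-axis (col 2 of R) = (-0.7071,-0.6124,0.3536)
R[0][2] = -0.7071

-0.707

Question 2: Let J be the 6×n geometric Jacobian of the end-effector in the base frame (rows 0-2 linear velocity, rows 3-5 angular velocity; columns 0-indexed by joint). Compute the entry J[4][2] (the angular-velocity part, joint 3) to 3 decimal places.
axis z_2 = (0.0000,-0.5000,-0.8660); lever o_n−o_2 = (4.2426,-0.5000,-0.8660)
cross product → J_v[:, 2] = (-0.0000,-3.6742,2.1213)
J_ω[:, 2] = z_2
entry J[4][2] = -0.5000

-0.500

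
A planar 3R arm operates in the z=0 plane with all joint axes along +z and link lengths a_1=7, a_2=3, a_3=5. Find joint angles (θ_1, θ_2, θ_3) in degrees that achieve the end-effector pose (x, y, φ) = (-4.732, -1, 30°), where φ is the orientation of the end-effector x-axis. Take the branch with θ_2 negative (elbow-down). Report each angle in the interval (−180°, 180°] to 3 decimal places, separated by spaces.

wrist centre = target − a_3·(cos φ, sin φ) = (-9.0621, -3.5000)
cos θ_2 = (94.3721−7²−3²)/(2·7·3) = 0.8660; θ_2 = -30.0025° (elbow-down)
β = atan2(-3.5000,-9.0621) = -158.8823°; ψ = atan2(-1.5001,9.5980) = -8.8831°
θ_1 = β − ψ = -149.9992°
θ_3 = φ − θ_1 − θ_2 = -149.9983° (wrapped to (-180°,180°])

-149.999 -30.003 -149.998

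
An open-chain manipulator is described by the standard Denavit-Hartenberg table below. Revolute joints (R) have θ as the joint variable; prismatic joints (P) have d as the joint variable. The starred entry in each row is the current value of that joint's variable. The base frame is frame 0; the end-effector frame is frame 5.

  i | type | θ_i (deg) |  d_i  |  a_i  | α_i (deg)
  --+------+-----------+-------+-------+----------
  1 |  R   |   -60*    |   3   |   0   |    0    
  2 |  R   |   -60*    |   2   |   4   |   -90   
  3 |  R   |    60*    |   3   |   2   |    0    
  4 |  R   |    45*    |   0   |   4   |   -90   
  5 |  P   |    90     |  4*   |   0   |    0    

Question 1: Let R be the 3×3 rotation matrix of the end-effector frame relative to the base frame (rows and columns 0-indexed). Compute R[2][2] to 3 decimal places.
0.259

End-effector z-axis (col 2 of R) = (0.4830,0.8365,0.2588)
R[2][2] = 0.2588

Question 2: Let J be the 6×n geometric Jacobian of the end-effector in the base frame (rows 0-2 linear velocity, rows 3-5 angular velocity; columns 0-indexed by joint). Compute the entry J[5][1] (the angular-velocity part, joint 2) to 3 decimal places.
axis z_1 = (0.0000,0.0000,1.0000); lever o_n−o_1 = (2.5476,-1.5875,-2.5605)
cross product → J_v[:, 1] = (1.5875,2.5476,-0.0000)
J_ω[:, 1] = z_1
entry J[5][1] = 1.0000

1.000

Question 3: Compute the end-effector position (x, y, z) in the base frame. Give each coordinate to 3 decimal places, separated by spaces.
2.548 -1.587 0.440

after link 1: o_1 = (0.0000, 0.0000, 3.0000)
after link 2: o_2 = (-2.0000, -3.4641, 5.0000)
after link 3: o_3 = (0.0981, -5.8301, 3.2679)
after link 4: o_4 = (0.6157, -4.9336, -0.5958)
after link 5: o_5 = (2.5476, -1.5875, 0.4395)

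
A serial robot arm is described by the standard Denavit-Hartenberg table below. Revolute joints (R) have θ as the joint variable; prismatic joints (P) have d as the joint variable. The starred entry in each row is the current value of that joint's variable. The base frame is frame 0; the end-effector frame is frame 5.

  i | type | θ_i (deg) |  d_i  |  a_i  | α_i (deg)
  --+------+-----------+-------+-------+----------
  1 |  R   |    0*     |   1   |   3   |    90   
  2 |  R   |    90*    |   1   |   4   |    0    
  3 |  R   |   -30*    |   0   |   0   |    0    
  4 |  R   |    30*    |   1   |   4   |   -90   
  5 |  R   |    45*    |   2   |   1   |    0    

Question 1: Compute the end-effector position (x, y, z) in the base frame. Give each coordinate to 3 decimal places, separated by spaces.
1.000 -1.293 9.707

after link 1: o_1 = (3.0000, 0.0000, 1.0000)
after link 2: o_2 = (3.0000, -1.0000, 5.0000)
after link 3: o_3 = (3.0000, -1.0000, 5.0000)
after link 4: o_4 = (3.0000, -2.0000, 9.0000)
after link 5: o_5 = (1.0000, -1.2929, 9.7071)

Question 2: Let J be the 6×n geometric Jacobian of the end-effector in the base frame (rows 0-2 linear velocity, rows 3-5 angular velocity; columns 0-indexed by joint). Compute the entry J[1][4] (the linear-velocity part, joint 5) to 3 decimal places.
0.707

axis z_4 = (-1.0000,-0.0000,0.0000); lever o_n−o_4 = (-2.0000,0.7071,0.7071)
cross product → J_v[:, 4] = (-0.0000,0.7071,-0.7071)
J_ω[:, 4] = z_4
entry J[1][4] = 0.7071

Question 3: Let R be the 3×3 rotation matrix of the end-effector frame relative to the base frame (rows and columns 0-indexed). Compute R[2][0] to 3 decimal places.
0.707

End-effector x-axis (col 0 of R) = (-0.0000,0.7071,0.7071)
R[2][0] = 0.7071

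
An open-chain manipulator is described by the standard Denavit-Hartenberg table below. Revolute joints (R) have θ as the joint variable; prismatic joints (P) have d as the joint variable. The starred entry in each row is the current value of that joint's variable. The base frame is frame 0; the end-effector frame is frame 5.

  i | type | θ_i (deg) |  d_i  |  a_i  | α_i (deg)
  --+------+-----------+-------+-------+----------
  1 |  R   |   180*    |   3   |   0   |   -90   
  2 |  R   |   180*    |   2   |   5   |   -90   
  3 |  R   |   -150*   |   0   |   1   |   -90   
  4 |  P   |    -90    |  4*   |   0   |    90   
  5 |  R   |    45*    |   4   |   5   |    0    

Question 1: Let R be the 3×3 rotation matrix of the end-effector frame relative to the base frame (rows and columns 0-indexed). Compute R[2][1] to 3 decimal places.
-0.707

End-effector y-axis (col 1 of R) = (0.3536,-0.6124,-0.7071)
R[2][1] = -0.7071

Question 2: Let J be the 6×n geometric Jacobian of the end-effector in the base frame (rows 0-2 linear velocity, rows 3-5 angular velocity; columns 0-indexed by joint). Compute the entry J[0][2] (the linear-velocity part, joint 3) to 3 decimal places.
5.026

axis z_2 = (0.0000,-0.0000,1.0000); lever o_n−o_2 = (6.3658,-5.0260,3.5355)
cross product → J_v[:, 2] = (5.0260,6.3658,-0.0000)
J_ω[:, 2] = z_2
entry J[0][2] = 5.0260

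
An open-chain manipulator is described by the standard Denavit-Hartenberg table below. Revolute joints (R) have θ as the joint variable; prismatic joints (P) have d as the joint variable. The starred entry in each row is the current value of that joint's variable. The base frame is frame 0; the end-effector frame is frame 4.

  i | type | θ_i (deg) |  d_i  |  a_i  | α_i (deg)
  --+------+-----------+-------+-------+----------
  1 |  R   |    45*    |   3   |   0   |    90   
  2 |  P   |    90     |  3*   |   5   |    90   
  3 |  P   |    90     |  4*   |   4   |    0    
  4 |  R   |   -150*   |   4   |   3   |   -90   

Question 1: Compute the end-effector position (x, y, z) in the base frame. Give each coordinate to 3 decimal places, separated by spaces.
after link 1: o_1 = (0.0000, 0.0000, 3.0000)
after link 2: o_2 = (2.1213, -2.1213, 8.0000)
after link 3: o_3 = (7.7782, -2.1213, 8.0000)
after link 4: o_4 = (8.7695, 2.5442, 9.5000)

8.769 2.544 9.500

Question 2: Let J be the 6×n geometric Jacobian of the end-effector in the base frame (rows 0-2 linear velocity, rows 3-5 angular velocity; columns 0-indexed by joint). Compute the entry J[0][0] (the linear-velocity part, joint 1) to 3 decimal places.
-2.544

axis z_0 = ẑ; lever o_n−o_0 = (8.7695,2.5442,9.5000)
cross product → J_v[:, 0] = (-2.5442,8.7695,0.0000)
J_ω[:, 0] = z_0
entry J[0][0] = -2.5442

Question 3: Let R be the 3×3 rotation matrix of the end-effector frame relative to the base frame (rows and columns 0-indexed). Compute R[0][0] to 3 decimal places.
-0.612

End-effector x-axis (col 0 of R) = (-0.6124,0.6124,0.5000)
R[0][0] = -0.6124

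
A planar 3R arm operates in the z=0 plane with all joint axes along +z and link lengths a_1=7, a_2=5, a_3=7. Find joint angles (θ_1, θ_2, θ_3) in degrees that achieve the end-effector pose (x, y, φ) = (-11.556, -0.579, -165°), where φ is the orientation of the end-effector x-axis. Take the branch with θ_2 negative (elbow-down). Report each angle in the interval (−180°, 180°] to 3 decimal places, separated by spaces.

wrist centre = target − a_3·(cos φ, sin φ) = (-4.7945, 1.2327)
cos θ_2 = (24.5070−7²−5²)/(2·7·5) = -0.7070; θ_2 = -134.9948° (elbow-down)
β = atan2(1.2327,-4.7945) = 165.5808°; ψ = atan2(-3.5359,3.4648) = -45.5816°
θ_1 = β − ψ = 211.1625°
θ_3 = φ − θ_1 − θ_2 = 118.8323° (wrapped to (-180°,180°])

-148.838 -134.995 118.832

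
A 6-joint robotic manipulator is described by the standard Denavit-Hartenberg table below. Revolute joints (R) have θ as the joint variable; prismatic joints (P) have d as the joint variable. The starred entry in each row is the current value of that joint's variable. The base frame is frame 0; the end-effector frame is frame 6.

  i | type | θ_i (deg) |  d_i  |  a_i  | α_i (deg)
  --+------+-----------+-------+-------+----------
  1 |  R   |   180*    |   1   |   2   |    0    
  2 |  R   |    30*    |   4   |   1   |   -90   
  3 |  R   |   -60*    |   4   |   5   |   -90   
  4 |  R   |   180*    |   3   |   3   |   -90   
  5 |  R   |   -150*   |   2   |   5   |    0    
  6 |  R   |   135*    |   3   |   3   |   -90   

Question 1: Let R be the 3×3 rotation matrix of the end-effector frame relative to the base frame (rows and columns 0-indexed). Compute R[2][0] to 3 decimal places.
-0.966

End-effector x-axis (col 0 of R) = (0.2241,0.1294,-0.9659)
R[2][0] = -0.9659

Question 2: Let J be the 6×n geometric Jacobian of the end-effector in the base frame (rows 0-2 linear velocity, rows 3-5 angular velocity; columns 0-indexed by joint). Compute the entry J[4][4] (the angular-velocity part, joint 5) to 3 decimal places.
axis z_4 = (0.5000,-0.8660,-0.0000); lever o_n−o_4 = (-0.5776,-6.1070,-0.3978)
cross product → J_v[:, 4] = (0.3445,0.1989,-3.5537)
J_ω[:, 4] = z_4
entry J[4][4] = -0.8660

-0.866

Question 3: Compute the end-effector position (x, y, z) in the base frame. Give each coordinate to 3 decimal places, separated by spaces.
after link 1: o_1 = (-2.0000, 0.0000, 1.0000)
after link 2: o_2 = (-2.8660, -0.5000, 5.0000)
after link 3: o_3 = (-3.0311, -5.2141, 9.3301)
after link 4: o_4 = (-3.9821, -5.7631, 5.2321)
after link 5: o_5 = (-6.7321, -9.6603, 7.7321)
after link 6: o_6 = (-4.5596, -11.8701, 4.8343)

-4.560 -11.870 4.834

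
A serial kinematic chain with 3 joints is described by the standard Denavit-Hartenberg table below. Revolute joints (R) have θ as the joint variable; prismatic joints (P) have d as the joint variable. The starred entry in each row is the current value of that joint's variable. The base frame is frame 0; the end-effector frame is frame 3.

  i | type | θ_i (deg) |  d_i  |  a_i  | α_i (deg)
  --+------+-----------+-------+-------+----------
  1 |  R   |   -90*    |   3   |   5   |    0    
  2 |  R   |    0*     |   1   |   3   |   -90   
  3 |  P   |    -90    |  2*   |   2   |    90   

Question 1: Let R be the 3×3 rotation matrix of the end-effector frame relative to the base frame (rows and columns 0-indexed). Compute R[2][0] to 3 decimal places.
End-effector x-axis (col 0 of R) = (-0.0000,-0.0000,1.0000)
R[2][0] = 1.0000

1.000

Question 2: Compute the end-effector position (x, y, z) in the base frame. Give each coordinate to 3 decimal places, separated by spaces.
2.000 -8.000 6.000

after link 1: o_1 = (0.0000, -5.0000, 3.0000)
after link 2: o_2 = (0.0000, -8.0000, 4.0000)
after link 3: o_3 = (2.0000, -8.0000, 6.0000)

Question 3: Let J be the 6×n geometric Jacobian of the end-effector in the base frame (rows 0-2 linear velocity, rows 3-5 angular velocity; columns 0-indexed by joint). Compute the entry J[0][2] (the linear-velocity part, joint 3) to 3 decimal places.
prismatic axis z_2 = (1.0000,0.0000,0.0000)
J_v[:, 2] = z_2; J_ω[:, 2] = (0,0,0)
entry J[0][2] = 1.0000

1.000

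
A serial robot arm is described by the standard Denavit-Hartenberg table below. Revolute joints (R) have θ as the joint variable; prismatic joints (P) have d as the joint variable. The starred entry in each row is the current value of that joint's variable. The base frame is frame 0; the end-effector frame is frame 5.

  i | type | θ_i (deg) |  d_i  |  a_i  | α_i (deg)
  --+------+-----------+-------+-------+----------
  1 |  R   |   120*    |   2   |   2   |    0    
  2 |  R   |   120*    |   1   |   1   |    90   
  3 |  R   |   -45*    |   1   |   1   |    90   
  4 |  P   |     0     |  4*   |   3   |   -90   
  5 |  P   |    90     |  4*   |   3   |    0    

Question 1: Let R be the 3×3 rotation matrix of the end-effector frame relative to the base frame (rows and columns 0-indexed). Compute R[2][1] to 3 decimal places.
0.707

End-effector y-axis (col 1 of R) = (0.3536,0.6124,0.7071)
R[2][1] = 0.7071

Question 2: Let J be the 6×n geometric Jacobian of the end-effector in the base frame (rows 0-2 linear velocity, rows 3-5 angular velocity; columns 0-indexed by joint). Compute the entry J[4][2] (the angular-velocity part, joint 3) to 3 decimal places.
0.500

axis z_2 = (-0.8660,0.5000,0.0000); lever o_n−o_2 = (-5.3908,0.6629,-3.5355)
cross product → J_v[:, 2] = (-1.7678,-3.0619,2.1213)
J_ω[:, 2] = z_2
entry J[4][2] = 0.5000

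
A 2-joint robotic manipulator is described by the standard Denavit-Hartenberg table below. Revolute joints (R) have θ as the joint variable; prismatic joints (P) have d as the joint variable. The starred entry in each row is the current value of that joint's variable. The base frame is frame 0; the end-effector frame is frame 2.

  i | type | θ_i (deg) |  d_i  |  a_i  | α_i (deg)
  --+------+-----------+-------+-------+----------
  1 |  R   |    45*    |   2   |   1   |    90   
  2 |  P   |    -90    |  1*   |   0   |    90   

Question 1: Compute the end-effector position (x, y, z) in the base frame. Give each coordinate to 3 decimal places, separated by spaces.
1.414 -0.000 2.000

after link 1: o_1 = (0.7071, 0.7071, 2.0000)
after link 2: o_2 = (1.4142, -0.0000, 2.0000)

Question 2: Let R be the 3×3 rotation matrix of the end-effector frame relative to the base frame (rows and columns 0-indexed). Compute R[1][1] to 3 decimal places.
End-effector y-axis (col 1 of R) = (0.7071,-0.7071,0.0000)
R[1][1] = -0.7071

-0.707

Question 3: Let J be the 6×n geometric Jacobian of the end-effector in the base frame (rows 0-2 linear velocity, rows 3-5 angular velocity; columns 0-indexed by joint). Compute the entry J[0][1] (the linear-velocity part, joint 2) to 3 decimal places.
0.707

prismatic axis z_1 = (0.7071,-0.7071,0.0000)
J_v[:, 1] = z_1; J_ω[:, 1] = (0,0,0)
entry J[0][1] = 0.7071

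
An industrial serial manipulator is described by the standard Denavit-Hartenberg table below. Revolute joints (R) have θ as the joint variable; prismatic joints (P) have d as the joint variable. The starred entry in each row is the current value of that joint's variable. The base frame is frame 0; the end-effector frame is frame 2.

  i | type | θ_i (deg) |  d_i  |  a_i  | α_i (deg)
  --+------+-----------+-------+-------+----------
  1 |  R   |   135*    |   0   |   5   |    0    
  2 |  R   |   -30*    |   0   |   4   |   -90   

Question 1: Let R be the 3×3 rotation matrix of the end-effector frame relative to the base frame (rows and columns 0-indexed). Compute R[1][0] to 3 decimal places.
0.966

End-effector x-axis (col 0 of R) = (-0.2588,0.9659,0.0000)
R[1][0] = 0.9659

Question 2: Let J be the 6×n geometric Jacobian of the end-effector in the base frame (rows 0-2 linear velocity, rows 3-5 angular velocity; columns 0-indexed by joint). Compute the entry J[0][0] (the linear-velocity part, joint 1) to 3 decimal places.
-7.399

axis z_0 = ẑ; lever o_n−o_0 = (-4.5708,7.3992,0.0000)
cross product → J_v[:, 0] = (-7.3992,-4.5708,0.0000)
J_ω[:, 0] = z_0
entry J[0][0] = -7.3992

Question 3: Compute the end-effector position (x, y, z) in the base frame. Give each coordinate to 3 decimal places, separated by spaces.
after link 1: o_1 = (-3.5355, 3.5355, 0.0000)
after link 2: o_2 = (-4.5708, 7.3992, 0.0000)

-4.571 7.399 0.000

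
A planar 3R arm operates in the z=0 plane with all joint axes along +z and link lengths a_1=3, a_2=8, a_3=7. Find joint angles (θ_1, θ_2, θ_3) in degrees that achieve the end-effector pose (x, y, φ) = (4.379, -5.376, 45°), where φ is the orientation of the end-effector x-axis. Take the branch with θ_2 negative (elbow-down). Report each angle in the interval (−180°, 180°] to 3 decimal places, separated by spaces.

wrist centre = target − a_3·(cos φ, sin φ) = (-0.5707, -10.3257)
cos θ_2 = (106.9468−3²−8²)/(2·3·8) = 0.7072; θ_2 = -44.9904° (elbow-down)
β = atan2(-10.3257,-0.5707) = -93.1638°; ψ = atan2(-5.6559,8.6578) = -33.1555°
θ_1 = β − ψ = -60.0083°
θ_3 = φ − θ_1 − θ_2 = 149.9987° (wrapped to (-180°,180°])

-60.008 -44.990 149.999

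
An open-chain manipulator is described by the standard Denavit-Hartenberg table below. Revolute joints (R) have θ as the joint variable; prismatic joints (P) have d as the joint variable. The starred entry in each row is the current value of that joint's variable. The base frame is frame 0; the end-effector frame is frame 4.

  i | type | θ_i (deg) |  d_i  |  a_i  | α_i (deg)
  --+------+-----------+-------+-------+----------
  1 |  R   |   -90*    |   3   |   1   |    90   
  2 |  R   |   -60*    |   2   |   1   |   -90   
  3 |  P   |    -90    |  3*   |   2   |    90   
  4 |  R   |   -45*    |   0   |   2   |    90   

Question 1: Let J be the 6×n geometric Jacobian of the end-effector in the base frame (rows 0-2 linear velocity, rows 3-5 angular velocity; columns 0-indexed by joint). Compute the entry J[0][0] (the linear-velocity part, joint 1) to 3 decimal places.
2.873

axis z_0 = ẑ; lever o_n−o_0 = (-5.4142,-2.8733,2.9269)
cross product → J_v[:, 0] = (2.8733,-5.4142,0.0000)
J_ω[:, 0] = z_0
entry J[0][0] = 2.8733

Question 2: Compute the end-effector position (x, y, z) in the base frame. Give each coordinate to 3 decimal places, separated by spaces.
after link 1: o_1 = (0.0000, -1.0000, 3.0000)
after link 2: o_2 = (-2.0000, -1.5000, 2.1340)
after link 3: o_3 = (-4.0000, -4.0981, 3.6340)
after link 4: o_4 = (-5.4142, -2.8733, 2.9269)

-5.414 -2.873 2.927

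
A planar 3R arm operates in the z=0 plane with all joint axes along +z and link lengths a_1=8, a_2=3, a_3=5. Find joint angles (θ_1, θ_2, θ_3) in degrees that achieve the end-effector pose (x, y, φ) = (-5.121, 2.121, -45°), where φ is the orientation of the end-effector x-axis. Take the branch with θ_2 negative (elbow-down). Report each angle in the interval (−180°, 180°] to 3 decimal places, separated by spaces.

wrist centre = target − a_3·(cos φ, sin φ) = (-8.6565, 5.6565)
cos θ_2 = (106.9320−8²−3²)/(2·8·3) = 0.7069; θ_2 = -45.0155° (elbow-down)
β = atan2(5.6565,-8.6565) = 146.8378°; ψ = atan2(-2.1219,10.1207) = -11.8410°
θ_1 = β − ψ = 158.6788°
θ_3 = φ − θ_1 − θ_2 = -158.6633° (wrapped to (-180°,180°])

158.679 -45.015 -158.663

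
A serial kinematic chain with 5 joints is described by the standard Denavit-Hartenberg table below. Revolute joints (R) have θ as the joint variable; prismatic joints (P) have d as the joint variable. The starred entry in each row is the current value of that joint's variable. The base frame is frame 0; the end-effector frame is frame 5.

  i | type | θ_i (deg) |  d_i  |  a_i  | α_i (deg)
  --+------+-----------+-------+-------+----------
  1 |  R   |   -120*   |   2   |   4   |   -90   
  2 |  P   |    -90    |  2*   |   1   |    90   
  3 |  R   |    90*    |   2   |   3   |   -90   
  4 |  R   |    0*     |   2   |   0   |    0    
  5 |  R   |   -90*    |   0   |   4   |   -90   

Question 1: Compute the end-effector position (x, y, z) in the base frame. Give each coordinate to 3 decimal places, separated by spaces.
5.330 -0.768 1.000

after link 1: o_1 = (-2.0000, -3.4641, 2.0000)
after link 2: o_2 = (-0.2679, -4.4641, 3.0000)
after link 3: o_3 = (3.3301, -4.2321, 3.0000)
after link 4: o_4 = (3.3301, -4.2321, 1.0000)
after link 5: o_5 = (5.3301, -0.7679, 1.0000)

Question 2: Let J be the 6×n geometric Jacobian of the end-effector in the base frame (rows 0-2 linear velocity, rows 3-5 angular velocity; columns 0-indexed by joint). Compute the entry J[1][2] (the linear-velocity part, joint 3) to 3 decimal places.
1.000

axis z_2 = (0.5000,0.8660,0.0000); lever o_n−o_2 = (5.5981,3.6962,-2.0000)
cross product → J_v[:, 2] = (-1.7321,1.0000,-3.0000)
J_ω[:, 2] = z_2
entry J[1][2] = 1.0000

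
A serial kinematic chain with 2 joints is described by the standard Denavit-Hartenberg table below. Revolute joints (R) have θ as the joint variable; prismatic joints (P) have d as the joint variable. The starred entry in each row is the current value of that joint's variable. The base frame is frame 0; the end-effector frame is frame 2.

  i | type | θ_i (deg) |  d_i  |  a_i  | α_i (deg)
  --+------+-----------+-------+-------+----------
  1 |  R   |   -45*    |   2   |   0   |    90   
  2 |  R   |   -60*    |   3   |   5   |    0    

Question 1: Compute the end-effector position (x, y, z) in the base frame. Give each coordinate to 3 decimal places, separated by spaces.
after link 1: o_1 = (0.0000, 0.0000, 2.0000)
after link 2: o_2 = (-0.3536, -3.8891, -2.3301)

-0.354 -3.889 -2.330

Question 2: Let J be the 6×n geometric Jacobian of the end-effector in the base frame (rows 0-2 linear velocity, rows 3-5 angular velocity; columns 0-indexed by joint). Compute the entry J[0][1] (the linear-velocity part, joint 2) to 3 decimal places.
3.062

axis z_1 = (-0.7071,-0.7071,0.0000); lever o_n−o_1 = (-0.3536,-3.8891,-4.3301)
cross product → J_v[:, 1] = (3.0619,-3.0619,2.5000)
J_ω[:, 1] = z_1
entry J[0][1] = 3.0619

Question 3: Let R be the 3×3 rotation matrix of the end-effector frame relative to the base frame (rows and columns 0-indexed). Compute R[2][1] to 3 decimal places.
End-effector y-axis (col 1 of R) = (0.6124,-0.6124,0.5000)
R[2][1] = 0.5000

0.500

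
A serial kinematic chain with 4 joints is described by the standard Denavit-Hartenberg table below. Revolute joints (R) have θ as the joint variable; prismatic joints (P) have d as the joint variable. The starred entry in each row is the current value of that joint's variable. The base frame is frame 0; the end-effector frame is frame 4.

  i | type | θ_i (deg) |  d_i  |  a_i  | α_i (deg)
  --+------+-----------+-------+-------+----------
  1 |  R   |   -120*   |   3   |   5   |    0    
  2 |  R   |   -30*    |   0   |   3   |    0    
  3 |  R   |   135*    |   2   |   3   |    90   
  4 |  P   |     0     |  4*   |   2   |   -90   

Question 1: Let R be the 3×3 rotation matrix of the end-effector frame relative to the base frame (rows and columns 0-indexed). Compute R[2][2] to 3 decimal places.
1.000

End-effector z-axis (col 2 of R) = (0.0000,-0.0000,1.0000)
R[2][2] = 1.0000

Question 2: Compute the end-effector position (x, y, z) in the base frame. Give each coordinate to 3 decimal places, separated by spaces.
-1.304 -10.988 5.000

after link 1: o_1 = (-2.5000, -4.3301, 3.0000)
after link 2: o_2 = (-5.0981, -5.8301, 3.0000)
after link 3: o_3 = (-2.2003, -6.6066, 5.0000)
after link 4: o_4 = (-1.3037, -10.9879, 5.0000)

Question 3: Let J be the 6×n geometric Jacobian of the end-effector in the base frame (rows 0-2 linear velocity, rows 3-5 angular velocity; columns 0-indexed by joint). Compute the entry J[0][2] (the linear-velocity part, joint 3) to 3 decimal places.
5.158

axis z_2 = (0.0000,0.0000,1.0000); lever o_n−o_2 = (3.7944,-5.1578,2.0000)
cross product → J_v[:, 2] = (5.1578,3.7944,-0.0000)
J_ω[:, 2] = z_2
entry J[0][2] = 5.1578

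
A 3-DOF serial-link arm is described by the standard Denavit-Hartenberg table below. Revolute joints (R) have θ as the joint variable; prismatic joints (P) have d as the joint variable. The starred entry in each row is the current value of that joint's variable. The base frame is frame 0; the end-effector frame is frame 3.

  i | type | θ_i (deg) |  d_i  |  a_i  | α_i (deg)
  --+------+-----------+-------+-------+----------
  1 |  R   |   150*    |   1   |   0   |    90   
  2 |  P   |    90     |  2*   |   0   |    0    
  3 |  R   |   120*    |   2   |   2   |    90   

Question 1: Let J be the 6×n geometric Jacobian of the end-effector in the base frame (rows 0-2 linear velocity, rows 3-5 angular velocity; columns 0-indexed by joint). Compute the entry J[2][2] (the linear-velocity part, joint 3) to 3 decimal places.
-1.732

axis z_2 = (0.5000,0.8660,0.0000); lever o_n−o_2 = (2.5000,0.8660,-1.0000)
cross product → J_v[:, 2] = (-0.8660,0.5000,-1.7321)
J_ω[:, 2] = z_2
entry J[2][2] = -1.7321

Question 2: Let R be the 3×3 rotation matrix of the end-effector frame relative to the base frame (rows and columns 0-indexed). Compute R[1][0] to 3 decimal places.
-0.433

End-effector x-axis (col 0 of R) = (0.7500,-0.4330,-0.5000)
R[1][0] = -0.4330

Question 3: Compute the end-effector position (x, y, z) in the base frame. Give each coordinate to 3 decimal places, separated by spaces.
after link 1: o_1 = (0.0000, 0.0000, 1.0000)
after link 2: o_2 = (1.0000, 1.7321, 1.0000)
after link 3: o_3 = (3.5000, 2.5981, 0.0000)

3.500 2.598 0.000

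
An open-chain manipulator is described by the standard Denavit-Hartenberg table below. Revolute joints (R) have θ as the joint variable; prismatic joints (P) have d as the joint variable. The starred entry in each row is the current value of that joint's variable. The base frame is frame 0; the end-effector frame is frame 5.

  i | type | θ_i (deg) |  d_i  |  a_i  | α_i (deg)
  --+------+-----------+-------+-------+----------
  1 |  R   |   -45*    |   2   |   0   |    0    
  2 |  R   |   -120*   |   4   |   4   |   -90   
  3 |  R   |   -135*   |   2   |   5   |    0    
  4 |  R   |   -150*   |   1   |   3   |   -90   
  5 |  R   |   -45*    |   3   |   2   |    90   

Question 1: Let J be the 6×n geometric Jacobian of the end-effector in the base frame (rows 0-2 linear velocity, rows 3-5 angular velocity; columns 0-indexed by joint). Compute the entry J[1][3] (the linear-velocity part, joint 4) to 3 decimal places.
1.305

axis z_3 = (0.2588,-0.9659,0.0000); lever o_n−o_3 = (2.3203,-1.8776,-5.0403)
cross product → J_v[:, 3] = (4.8685,1.3045,1.7553)
J_ω[:, 3] = z_3
entry J[1][3] = 1.3045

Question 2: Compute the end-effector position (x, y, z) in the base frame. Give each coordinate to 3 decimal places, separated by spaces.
after link 1: o_1 = (0.0000, 0.0000, 2.0000)
after link 2: o_2 = (-3.8637, -1.0353, 6.0000)
after link 3: o_3 = (0.0690, -2.0521, 9.5355)
after link 4: o_4 = (-0.4222, -3.2190, 6.6378)
after link 5: o_5 = (2.3893, -3.9297, 4.4953)

2.389 -3.930 4.495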